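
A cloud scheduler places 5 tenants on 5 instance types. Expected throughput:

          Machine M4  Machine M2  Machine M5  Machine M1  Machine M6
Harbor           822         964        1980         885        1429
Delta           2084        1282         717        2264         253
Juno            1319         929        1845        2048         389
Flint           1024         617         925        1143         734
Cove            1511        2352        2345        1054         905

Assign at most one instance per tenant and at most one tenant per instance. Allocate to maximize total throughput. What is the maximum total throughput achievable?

Optimal: Harbor→Machine M5 (1980 ops/s), Delta→Machine M4 (2084 ops/s), Juno→Machine M1 (2048 ops/s), Flint→Machine M6 (734 ops/s), Cove→Machine M2 (2352 ops/s) — total 1980+2084+2048+734+2352 = 9198 ops/s.
Row-greedy (each tenant in turn takes its best remaining instance) gives 8649 ops/s, worse by 549.
Next-best assignment: Harbor→Machine M6, Delta→Machine M1, Juno→Machine M5, Flint→Machine M4, Cove→Machine M2 = 8914 ops/s.
Swapping Delta↔Flint (Delta→Machine M6 253 ops/s, Flint→Machine M4 1024 ops/s) loses 1541.

Max total: 9198 ops/s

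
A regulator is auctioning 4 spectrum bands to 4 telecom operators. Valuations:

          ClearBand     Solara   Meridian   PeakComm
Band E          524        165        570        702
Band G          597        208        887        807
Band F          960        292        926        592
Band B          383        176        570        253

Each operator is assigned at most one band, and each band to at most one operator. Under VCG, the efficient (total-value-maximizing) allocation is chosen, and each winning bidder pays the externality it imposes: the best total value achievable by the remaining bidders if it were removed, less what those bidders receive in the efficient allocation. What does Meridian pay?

Efficient allocation: ClearBand→Band F ($960M), Solara→Band B ($176M), Meridian→Band G ($887M), PeakComm→Band E ($702M); total welfare W = $2725M.
Meridian receives Band G at value $887M, so the others get W − 887 = $1838M.
Without Meridian: best allocation of the remaining 3 bidders over all 4 bands is ClearBand→Band F ($960M), Solara→Band B ($176M), PeakComm→Band G ($807M), total $1943M.
VCG payment = (others' best without Meridian) − (others' welfare with Meridian) = 1943 − 1838 = $105M.

Meridian pays $105M.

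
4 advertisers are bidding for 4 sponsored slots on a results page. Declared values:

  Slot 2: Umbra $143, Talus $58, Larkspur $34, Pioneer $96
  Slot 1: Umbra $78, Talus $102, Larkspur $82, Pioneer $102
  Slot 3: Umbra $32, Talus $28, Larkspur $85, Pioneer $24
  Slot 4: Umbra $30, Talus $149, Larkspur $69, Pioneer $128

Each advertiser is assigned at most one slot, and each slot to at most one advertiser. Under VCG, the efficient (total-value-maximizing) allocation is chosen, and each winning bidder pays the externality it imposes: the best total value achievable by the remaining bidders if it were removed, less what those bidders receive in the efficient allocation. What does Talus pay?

Efficient allocation: Umbra→Slot 2 ($143), Talus→Slot 4 ($149), Larkspur→Slot 3 ($85), Pioneer→Slot 1 ($102); total welfare W = $479.
Talus receives Slot 4 at value $149, so the others get W − 149 = $330.
Without Talus: best allocation of the remaining 3 bidders over all 4 slots is Umbra→Slot 2 ($143), Larkspur→Slot 3 ($85), Pioneer→Slot 4 ($128), total $356.
VCG payment = (others' best without Talus) − (others' welfare with Talus) = 356 − 330 = $26.

Talus pays $26.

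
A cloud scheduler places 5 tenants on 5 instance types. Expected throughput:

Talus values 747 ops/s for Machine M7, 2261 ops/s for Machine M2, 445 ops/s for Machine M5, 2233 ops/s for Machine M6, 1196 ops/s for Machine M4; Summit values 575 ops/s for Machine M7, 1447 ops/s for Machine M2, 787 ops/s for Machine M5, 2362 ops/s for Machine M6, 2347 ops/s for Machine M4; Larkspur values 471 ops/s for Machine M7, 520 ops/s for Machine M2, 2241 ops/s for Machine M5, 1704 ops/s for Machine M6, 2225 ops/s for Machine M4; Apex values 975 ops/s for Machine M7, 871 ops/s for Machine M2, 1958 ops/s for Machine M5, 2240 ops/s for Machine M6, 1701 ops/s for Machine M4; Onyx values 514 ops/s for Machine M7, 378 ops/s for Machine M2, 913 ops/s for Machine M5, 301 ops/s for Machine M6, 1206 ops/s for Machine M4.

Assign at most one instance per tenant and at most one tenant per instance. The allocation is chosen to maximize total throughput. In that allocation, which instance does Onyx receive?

Onyx receives Machine M7.

This is a one-to-one assignment (maximum-weight bipartite matching).
Optimal: Talus→Machine M2 (2261 ops/s), Summit→Machine M4 (2347 ops/s), Larkspur→Machine M5 (2241 ops/s), Apex→Machine M6 (2240 ops/s), Onyx→Machine M7 (514 ops/s) — total 2261+2347+2241+2240+514 = 9603 ops/s.
Max-entry greedy (repeatedly take the single best remaining cell) gives 9079 ops/s, worse by 524.
Next-best assignment: Talus→Machine M2, Summit→Machine M6, Larkspur→Machine M4, Apex→Machine M5, Onyx→Machine M7 = 9320 ops/s.
Onyx's own top instance is Machine M4 (1206 ops/s), but forcing Onyx→Machine M4 and reassigning the rest optimally gives only 9045 ops/s — worse by 558.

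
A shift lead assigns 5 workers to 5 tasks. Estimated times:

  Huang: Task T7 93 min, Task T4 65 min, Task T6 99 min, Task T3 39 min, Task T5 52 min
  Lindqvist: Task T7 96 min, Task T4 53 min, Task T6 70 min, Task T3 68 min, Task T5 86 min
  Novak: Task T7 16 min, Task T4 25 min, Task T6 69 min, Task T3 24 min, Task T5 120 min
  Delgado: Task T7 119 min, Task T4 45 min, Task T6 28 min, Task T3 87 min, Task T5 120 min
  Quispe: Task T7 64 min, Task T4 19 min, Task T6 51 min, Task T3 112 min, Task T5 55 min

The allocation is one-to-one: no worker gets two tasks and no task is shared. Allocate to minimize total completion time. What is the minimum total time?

Treat this as an assignment problem: match each worker to one task.
Optimal: Huang→Task T5 (52 min), Lindqvist→Task T3 (68 min), Novak→Task T7 (16 min), Delgado→Task T6 (28 min), Quispe→Task T4 (19 min) — total 52+68+16+28+19 = 183 min.
Column-greedy (each task in turn goes to its cheapest remaining worker) gives 188 min, worse by 5.
Checked against all permutations: 183 min is optimal.

Min total: 183 min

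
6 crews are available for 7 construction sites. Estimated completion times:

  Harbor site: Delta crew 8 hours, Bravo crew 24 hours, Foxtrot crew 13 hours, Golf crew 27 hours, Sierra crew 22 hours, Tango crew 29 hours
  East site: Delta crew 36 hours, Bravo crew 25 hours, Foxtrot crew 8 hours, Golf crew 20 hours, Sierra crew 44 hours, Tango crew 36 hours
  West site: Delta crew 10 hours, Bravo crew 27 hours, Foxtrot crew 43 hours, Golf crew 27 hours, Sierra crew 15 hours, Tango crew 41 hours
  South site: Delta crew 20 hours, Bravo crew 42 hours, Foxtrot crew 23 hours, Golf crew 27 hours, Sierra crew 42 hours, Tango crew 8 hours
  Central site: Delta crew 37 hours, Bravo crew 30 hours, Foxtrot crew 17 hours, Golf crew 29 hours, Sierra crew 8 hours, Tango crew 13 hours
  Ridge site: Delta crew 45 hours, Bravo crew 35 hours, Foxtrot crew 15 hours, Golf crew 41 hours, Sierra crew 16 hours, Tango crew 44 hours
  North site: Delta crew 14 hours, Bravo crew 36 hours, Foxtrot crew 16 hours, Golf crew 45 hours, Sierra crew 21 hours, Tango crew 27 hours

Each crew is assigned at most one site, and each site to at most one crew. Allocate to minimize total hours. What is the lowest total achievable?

Optimal: Delta crew→West site (10 hours), Bravo crew→Harbor site (24 hours), Foxtrot crew→Ridge site (15 hours), Golf crew→East site (20 hours), Sierra crew→Central site (8 hours), Tango crew→South site (8 hours) — total 10+24+15+20+8+8 = 85 hours.
Column-greedy (each site in turn goes to its cheapest remaining crew) gives 103 hours, worse by 18.
Next-best assignment: Delta crew→Harbor site, Bravo crew→West site, Foxtrot crew→Ridge site, Golf crew→East site, Sierra crew→Central site, Tango crew→South site = 86 hours.
Swapping Sierra crew↔Delta crew (Sierra crew→West site 15 hours, Delta crew→Central site 37 hours) adds 34.
Checked against all permutations: 85 hours is optimal.

Minimum total: 85 hours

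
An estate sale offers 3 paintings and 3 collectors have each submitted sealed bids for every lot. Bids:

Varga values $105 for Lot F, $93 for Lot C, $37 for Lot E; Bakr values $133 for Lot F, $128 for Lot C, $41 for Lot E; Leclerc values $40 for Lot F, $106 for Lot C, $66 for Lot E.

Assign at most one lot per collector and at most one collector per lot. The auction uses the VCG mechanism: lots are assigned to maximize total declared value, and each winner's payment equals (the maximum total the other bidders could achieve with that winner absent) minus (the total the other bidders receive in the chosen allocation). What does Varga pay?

Varga pays $45.

Efficient allocation: Varga→Lot F ($105), Bakr→Lot C ($128), Leclerc→Lot E ($66); total welfare W = $299.
Varga receives Lot F at value $105, so the others get W − 105 = $194.
Without Varga: best allocation of the remaining 2 bidders over all 3 lots is Bakr→Lot F ($133), Leclerc→Lot C ($106), total $239.
VCG payment = (others' best without Varga) − (others' welfare with Varga) = 239 − 194 = $45.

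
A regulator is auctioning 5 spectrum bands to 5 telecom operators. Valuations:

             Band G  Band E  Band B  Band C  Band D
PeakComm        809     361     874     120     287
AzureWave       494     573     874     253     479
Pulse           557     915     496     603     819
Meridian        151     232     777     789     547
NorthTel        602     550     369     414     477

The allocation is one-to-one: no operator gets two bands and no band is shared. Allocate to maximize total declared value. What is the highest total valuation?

This is a one-to-one assignment (maximum-weight bipartite matching).
Optimal: PeakComm→Band G ($809M), AzureWave→Band B ($874M), Pulse→Band E ($915M), Meridian→Band C ($789M), NorthTel→Band D ($477M) — total 809+874+915+789+477 = $3864M.
Max-entry greedy (repeatedly take the single best remaining cell) gives $3659M, worse by 205.
Next-best assignment: PeakComm→Band G, AzureWave→Band B, Pulse→Band D, Meridian→Band C, NorthTel→Band E = $3841M.
Swapping AzureWave↔PeakComm (AzureWave→Band G $494M, PeakComm→Band B $874M) loses 315.

Maximum total: $3864M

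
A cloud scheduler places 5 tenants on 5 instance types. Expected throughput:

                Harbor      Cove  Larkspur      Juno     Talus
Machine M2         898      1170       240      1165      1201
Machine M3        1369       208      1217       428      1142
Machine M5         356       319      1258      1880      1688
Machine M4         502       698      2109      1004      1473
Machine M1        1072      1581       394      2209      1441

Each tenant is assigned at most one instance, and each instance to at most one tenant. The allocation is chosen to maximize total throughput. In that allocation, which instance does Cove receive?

Cove receives Machine M2.

This is the linear assignment problem.
Optimal: Harbor→Machine M3 (1369 ops/s), Cove→Machine M2 (1170 ops/s), Larkspur→Machine M4 (2109 ops/s), Juno→Machine M1 (2209 ops/s), Talus→Machine M5 (1688 ops/s) — total 1369+1170+2109+2209+1688 = 8545 ops/s.
Row-greedy (each tenant in turn takes its best remaining instance) gives 8140 ops/s, worse by 405.
Cove's own top instance is Machine M1 (1581 ops/s), but forcing Cove→Machine M1 and reassigning the rest optimally gives only 8140 ops/s — worse by 405.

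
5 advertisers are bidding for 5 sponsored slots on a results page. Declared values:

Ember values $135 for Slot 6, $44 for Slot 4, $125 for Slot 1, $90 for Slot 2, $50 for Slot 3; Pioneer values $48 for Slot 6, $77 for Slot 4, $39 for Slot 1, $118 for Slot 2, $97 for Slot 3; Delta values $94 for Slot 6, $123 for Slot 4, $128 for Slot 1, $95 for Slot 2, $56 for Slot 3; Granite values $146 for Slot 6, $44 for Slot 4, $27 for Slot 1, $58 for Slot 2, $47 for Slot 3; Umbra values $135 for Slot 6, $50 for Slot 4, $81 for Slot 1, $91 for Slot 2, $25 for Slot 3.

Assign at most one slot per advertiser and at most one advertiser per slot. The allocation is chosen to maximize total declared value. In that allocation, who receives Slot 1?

Ember receives Slot 1.

This is a one-to-one assignment (maximum-weight bipartite matching).
Optimal: Ember→Slot 1 ($125), Pioneer→Slot 3 ($97), Delta→Slot 4 ($123), Granite→Slot 6 ($146), Umbra→Slot 2 ($91) — total 125+97+123+146+91 = $582.
Column-greedy (each slot in turn goes to its best remaining advertiser) gives $537, worse by 45.
No other one-to-one assignment exceeds $582.
Ember's own top slot is Slot 6 ($135), but forcing Ember→Slot 6 and reassigning the rest optimally gives only $504 — worse by 78.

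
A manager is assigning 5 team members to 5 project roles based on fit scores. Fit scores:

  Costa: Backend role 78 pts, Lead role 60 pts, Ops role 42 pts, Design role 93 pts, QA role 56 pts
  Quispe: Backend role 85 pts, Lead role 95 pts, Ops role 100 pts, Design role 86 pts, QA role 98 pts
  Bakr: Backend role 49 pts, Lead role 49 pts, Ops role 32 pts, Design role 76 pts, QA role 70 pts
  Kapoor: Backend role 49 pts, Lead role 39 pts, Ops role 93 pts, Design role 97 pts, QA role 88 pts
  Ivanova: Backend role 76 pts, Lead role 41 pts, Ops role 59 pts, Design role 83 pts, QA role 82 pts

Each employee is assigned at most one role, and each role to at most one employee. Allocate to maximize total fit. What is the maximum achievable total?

Maximum total: 427 pts

Optimal: Costa→Design role (93 pts), Quispe→Lead role (95 pts), Bakr→QA role (70 pts), Kapoor→Ops role (93 pts), Ivanova→Backend role (76 pts) — total 93+95+70+93+76 = 427 pts.
Column-greedy (each role in turn goes to its best remaining employee) gives 391 pts, worse by 36.
Swapping Costa↔Ivanova (Costa→Backend role 78 pts, Ivanova→Design role 83 pts) loses 8.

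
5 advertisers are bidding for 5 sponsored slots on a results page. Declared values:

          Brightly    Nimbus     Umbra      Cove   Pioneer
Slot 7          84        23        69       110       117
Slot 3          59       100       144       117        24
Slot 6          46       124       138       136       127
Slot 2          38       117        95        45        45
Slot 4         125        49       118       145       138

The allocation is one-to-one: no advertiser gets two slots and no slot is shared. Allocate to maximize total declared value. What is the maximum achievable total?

Max total: $639

This is a one-to-one assignment (maximum-weight bipartite matching).
Optimal: Brightly→Slot 4 ($125), Nimbus→Slot 2 ($117), Umbra→Slot 3 ($144), Cove→Slot 6 ($136), Pioneer→Slot 7 ($117) — total 125+117+144+136+117 = $639.
Row-greedy (each advertiser in turn takes its best remaining slot) gives $548, worse by 91.
Next-best assignment: Brightly→Slot 4, Nimbus→Slot 2, Umbra→Slot 3, Cove→Slot 7, Pioneer→Slot 6 = $623.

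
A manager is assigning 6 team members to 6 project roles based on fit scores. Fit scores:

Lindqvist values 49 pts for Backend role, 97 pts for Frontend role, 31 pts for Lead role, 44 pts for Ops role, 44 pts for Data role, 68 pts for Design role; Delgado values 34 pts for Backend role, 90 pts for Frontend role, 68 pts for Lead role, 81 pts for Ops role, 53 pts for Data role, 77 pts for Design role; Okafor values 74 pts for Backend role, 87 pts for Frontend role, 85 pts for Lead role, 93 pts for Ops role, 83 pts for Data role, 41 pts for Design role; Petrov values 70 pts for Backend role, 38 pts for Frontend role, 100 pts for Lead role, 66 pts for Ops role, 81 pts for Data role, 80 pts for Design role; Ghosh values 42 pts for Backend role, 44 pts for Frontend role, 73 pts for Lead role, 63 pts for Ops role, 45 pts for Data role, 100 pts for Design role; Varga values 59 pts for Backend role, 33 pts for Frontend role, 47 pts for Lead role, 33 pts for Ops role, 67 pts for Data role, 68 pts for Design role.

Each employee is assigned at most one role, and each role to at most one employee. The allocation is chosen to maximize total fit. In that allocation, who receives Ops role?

Optimal: Lindqvist→Frontend role (97 pts), Delgado→Ops role (81 pts), Okafor→Data role (83 pts), Petrov→Lead role (100 pts), Ghosh→Design role (100 pts), Varga→Backend role (59 pts) — total 97+81+83+100+100+59 = 520 pts.
Row-greedy (each employee in turn takes its best remaining role) gives 503 pts, worse by 17.
Next-best assignment: Lindqvist→Frontend role, Delgado→Ops role, Okafor→Backend role, Petrov→Lead role, Ghosh→Design role, Varga→Data role = 519 pts.
Every other assignment is strictly worse.
Delgado's own top role is Frontend role (90 pts), but forcing Delgado→Frontend role and reassigning the rest optimally gives only 499 pts — worse by 21.

Delgado receives Ops role.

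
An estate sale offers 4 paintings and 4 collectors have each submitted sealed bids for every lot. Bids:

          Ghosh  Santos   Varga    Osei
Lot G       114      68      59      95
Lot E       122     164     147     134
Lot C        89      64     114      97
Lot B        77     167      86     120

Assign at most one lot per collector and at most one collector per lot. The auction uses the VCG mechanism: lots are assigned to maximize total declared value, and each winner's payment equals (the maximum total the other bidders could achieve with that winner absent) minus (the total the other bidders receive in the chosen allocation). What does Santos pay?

Efficient allocation: Ghosh→Lot G ($114), Santos→Lot B ($167), Varga→Lot C ($114), Osei→Lot E ($134); total welfare W = $529.
Santos receives Lot B at value $167, so the others get W − 167 = $362.
Without Santos: best allocation of the remaining 3 bidders over all 4 lots is Ghosh→Lot G ($114), Varga→Lot E ($147), Osei→Lot B ($120), total $381.
VCG payment = (others' best without Santos) − (others' welfare with Santos) = 381 − 362 = $19.

Santos pays $19.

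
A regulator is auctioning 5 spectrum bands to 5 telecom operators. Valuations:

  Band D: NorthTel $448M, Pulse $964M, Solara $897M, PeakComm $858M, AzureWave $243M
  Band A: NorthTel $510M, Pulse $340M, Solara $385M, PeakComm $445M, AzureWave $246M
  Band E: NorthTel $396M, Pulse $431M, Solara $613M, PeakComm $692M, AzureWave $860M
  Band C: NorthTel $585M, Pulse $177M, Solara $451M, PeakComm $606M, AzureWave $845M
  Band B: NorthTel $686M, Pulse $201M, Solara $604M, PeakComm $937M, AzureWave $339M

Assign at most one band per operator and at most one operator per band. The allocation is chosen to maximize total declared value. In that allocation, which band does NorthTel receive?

NorthTel receives Band A.

Optimal: NorthTel→Band A ($510M), Pulse→Band D ($964M), Solara→Band E ($613M), PeakComm→Band B ($937M), AzureWave→Band C ($845M) — total 510+964+613+937+845 = $3869M.
Column-greedy (each band in turn goes to its best remaining operator) gives $3544M, worse by 325.
NorthTel's own top band is Band B ($686M), but forcing NorthTel→Band B and reassigning the rest optimally gives only $3572M — worse by 297.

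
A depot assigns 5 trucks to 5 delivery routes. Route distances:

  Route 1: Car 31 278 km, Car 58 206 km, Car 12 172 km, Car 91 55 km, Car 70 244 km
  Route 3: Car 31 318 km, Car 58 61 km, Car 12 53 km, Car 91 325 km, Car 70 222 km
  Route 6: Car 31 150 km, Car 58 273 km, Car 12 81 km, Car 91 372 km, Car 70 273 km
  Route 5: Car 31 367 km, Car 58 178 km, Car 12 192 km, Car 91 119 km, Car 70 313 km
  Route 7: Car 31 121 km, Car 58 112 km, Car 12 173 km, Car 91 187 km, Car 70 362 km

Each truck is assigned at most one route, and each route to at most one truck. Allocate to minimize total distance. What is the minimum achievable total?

Optimal: Car 31→Route 7 (121 km), Car 58→Route 3 (61 km), Car 12→Route 6 (81 km), Car 91→Route 5 (119 km), Car 70→Route 1 (244 km) — total 121+61+81+119+244 = 626 km.
Min-entry greedy (repeatedly take the single cheapest remaining cell) gives 683 km, worse by 57.
Swapping Car 70↔Car 58 (Car 70→Route 3 222 km, Car 58→Route 1 206 km) adds 123.
Every other assignment is strictly worse.

Min total: 626 km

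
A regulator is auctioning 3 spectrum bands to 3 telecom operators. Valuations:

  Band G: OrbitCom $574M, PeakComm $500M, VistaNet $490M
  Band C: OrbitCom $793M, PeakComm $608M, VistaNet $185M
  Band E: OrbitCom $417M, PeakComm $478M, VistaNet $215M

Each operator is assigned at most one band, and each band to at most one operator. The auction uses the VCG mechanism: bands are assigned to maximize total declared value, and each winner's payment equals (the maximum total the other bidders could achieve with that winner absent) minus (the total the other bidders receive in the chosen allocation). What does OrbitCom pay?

OrbitCom pays $130M.

Efficient allocation: OrbitCom→Band C ($793M), PeakComm→Band E ($478M), VistaNet→Band G ($490M); total welfare W = $1761M.
OrbitCom receives Band C at value $793M, so the others get W − 793 = $968M.
Without OrbitCom: best allocation of the remaining 2 bidders over all 3 bands is PeakComm→Band C ($608M), VistaNet→Band G ($490M), total $1098M.
VCG payment = (others' best without OrbitCom) − (others' welfare with OrbitCom) = 1098 − 968 = $130M.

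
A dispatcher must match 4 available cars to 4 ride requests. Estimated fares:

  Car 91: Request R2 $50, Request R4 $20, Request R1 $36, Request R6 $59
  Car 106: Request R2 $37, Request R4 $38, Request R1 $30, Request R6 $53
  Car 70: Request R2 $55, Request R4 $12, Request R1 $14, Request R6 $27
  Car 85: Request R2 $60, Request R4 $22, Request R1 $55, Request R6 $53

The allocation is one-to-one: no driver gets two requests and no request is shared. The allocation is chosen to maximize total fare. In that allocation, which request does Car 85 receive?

This is a one-to-one assignment (maximum-weight bipartite matching).
Optimal: Car 91→Request R6 ($59), Car 106→Request R4 ($38), Car 70→Request R2 ($55), Car 85→Request R1 ($55) — total 59+38+55+55 = $207.
Max-entry greedy (repeatedly take the single best remaining cell) gives $171, worse by 36.
Next-best assignment: Car 91→Request R4, Car 106→Request R6, Car 70→Request R2, Car 85→Request R1 = $183.
Car 85's own top request is Request R2 ($60), but forcing Car 85→Request R2 and reassigning the rest optimally gives only $171 — worse by 36.

Car 85 receives Request R1.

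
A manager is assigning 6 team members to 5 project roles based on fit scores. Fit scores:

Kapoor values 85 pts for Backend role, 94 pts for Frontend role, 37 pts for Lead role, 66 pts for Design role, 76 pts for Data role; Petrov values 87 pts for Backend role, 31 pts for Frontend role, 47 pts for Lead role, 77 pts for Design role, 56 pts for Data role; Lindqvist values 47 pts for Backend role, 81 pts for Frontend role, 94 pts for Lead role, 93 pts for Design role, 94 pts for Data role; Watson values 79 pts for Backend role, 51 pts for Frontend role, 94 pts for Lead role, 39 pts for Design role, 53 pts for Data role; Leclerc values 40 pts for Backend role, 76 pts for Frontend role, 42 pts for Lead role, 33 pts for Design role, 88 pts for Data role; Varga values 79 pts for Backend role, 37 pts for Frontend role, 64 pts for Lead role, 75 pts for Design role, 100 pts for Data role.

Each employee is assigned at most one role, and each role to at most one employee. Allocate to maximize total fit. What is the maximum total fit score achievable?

This is a one-to-one assignment (maximum-weight bipartite matching).
Optimal: Petrov→Backend role (87 pts), Kapoor→Frontend role (94 pts), Watson→Lead role (94 pts), Lindqvist→Design role (93 pts), Varga→Data role (100 pts) — total 87+94+94+93+100 = 468 pts.
Max-entry greedy (repeatedly take the single best remaining cell) gives 414 pts, worse by 54.
Next-best assignment: Petrov→Backend role, Kapoor→Frontend role, Watson→Lead role, Lindqvist→Design role, Leclerc→Data role = 456 pts.
Swapping Lindqvist↔Petrov (Lindqvist→Backend role 47 pts, Petrov→Design role 77 pts) loses 56.

Maximum total: 468 pts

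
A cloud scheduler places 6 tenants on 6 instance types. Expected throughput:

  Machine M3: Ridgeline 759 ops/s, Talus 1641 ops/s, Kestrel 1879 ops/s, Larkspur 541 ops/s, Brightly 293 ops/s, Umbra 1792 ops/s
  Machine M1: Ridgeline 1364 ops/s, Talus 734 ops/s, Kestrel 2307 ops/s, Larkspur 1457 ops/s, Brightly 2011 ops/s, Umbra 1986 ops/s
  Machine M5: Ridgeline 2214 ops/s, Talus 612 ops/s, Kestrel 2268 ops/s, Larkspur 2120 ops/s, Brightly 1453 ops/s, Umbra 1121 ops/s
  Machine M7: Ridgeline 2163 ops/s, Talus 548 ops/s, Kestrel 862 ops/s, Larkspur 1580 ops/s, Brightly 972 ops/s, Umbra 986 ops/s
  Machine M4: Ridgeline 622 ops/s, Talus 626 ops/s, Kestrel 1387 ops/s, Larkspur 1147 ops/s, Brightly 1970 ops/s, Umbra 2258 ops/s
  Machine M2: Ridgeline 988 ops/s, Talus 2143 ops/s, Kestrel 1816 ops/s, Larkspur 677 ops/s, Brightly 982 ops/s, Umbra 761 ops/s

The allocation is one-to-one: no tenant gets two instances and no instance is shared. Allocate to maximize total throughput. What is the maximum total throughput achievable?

Optimal: Ridgeline→Machine M7 (2163 ops/s), Talus→Machine M2 (2143 ops/s), Kestrel→Machine M3 (1879 ops/s), Larkspur→Machine M5 (2120 ops/s), Brightly→Machine M1 (2011 ops/s), Umbra→Machine M4 (2258 ops/s) — total 2163+2143+1879+2120+2011+2258 = 12574 ops/s.
Column-greedy (each instance in turn goes to its best remaining tenant) gives 12085 ops/s, worse by 489.
Next-best assignment: Ridgeline→Machine M7, Talus→Machine M2, Kestrel→Machine M1, Larkspur→Machine M5, Brightly→Machine M4, Umbra→Machine M3 = 12495 ops/s.
Swapping Ridgeline↔Brightly (Ridgeline→Machine M1 1364 ops/s, Brightly→Machine M7 972 ops/s) loses 1838.

Maximum total: 12574 ops/s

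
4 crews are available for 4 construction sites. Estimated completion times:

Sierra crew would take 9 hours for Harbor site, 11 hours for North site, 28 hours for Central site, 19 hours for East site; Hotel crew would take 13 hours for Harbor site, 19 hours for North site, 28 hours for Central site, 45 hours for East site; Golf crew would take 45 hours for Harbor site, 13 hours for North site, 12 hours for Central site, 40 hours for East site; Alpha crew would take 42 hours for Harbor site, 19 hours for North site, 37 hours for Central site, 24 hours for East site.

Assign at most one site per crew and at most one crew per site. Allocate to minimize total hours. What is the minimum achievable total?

This is the linear assignment problem.
Optimal: Sierra crew→North site (11 hours), Hotel crew→Harbor site (13 hours), Golf crew→Central site (12 hours), Alpha crew→East site (24 hours) — total 11+13+12+24 = 60 hours.
Min-entry greedy (repeatedly take the single cheapest remaining cell) gives 64 hours, worse by 4.
Next-best assignment: Sierra crew→East site, Hotel crew→Harbor site, Golf crew→Central site, Alpha crew→North site = 63 hours.
Checked against all permutations: 60 hours is optimal.

Minimum total: 60 hours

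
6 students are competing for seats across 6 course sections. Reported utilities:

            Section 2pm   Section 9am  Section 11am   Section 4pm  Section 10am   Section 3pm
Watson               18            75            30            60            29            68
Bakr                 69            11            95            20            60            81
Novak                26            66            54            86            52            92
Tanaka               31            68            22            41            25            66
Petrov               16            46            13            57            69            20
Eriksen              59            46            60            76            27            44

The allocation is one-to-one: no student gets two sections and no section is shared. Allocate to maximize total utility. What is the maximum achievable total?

Maximum total: 450 points

Optimal: Watson→Section 9am (75 points), Bakr→Section 11am (95 points), Novak→Section 4pm (86 points), Tanaka→Section 3pm (66 points), Petrov→Section 10am (69 points), Eriksen→Section 2pm (59 points) — total 75+95+86+66+69+59 = 450 points.
Next-best assignment: Watson→Section 3pm, Bakr→Section 11am, Novak→Section 4pm, Tanaka→Section 9am, Petrov→Section 10am, Eriksen→Section 2pm = 445 points.
Every other assignment is strictly worse.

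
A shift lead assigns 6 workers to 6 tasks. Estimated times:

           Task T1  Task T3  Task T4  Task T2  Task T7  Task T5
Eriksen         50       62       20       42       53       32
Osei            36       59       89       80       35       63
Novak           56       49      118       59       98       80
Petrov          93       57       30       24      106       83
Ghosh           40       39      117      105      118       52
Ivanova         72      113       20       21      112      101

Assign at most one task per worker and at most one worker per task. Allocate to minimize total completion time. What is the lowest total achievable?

Optimal: Eriksen→Task T5 (32 min), Osei→Task T7 (35 min), Novak→Task T3 (49 min), Petrov→Task T2 (24 min), Ghosh→Task T1 (40 min), Ivanova→Task T4 (20 min) — total 32+35+49+24+40+20 = 200 min.
Min-entry greedy (repeatedly take the single cheapest remaining cell) gives 254 min, worse by 54.
Swapping Ghosh↔Petrov (Ghosh→Task T2 105 min, Petrov→Task T1 93 min) adds 134.
No other one-to-one assignment undercuts 200 min.

Min total: 200 min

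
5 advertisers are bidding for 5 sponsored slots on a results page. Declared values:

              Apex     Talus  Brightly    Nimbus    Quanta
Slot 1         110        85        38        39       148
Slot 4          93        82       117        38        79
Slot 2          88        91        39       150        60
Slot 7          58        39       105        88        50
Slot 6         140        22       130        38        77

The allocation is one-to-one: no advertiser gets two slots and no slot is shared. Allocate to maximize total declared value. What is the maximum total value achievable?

Maximum total: $625

Optimal: Apex→Slot 6 ($140), Talus→Slot 4 ($82), Brightly→Slot 7 ($105), Nimbus→Slot 2 ($150), Quanta→Slot 1 ($148) — total 140+82+105+150+148 = $625.
Column-greedy (each slot in turn goes to its best remaining advertiser) gives $495, worse by 130.
Next-best assignment: Apex→Slot 6, Talus→Slot 7, Brightly→Slot 4, Nimbus→Slot 2, Quanta→Slot 1 = $594.
No other one-to-one assignment exceeds $625.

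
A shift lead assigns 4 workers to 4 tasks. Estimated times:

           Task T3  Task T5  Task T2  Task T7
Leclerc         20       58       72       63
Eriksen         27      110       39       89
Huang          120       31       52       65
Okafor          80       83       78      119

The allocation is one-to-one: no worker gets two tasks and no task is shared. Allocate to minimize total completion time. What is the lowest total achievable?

Optimal: Leclerc→Task T7 (63 min), Eriksen→Task T3 (27 min), Huang→Task T5 (31 min), Okafor→Task T2 (78 min) — total 63+27+31+78 = 199 min.
Column-greedy (each task in turn goes to its cheapest remaining worker) gives 209 min, worse by 10.
Next-best assignment: Leclerc→Task T3, Eriksen→Task T2, Huang→Task T7, Okafor→Task T5 = 207 min.

Minimum total: 199 min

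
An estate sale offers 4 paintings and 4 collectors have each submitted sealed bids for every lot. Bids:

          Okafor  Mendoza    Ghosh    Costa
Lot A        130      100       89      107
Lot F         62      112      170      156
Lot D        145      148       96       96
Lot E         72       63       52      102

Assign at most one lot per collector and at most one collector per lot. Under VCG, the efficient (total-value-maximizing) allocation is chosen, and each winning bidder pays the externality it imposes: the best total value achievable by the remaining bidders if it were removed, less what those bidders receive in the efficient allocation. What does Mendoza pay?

Efficient allocation: Okafor→Lot A ($130), Mendoza→Lot D ($148), Ghosh→Lot F ($170), Costa→Lot E ($102); total welfare W = $550.
Mendoza receives Lot D at value $148, so the others get W − 148 = $402.
Without Mendoza: best allocation of the remaining 3 bidders over all 4 lots is Okafor→Lot D ($145), Ghosh→Lot F ($170), Costa→Lot A ($107), total $422.
VCG payment = (others' best without Mendoza) − (others' welfare with Mendoza) = 422 − 402 = $20.

Mendoza pays $20.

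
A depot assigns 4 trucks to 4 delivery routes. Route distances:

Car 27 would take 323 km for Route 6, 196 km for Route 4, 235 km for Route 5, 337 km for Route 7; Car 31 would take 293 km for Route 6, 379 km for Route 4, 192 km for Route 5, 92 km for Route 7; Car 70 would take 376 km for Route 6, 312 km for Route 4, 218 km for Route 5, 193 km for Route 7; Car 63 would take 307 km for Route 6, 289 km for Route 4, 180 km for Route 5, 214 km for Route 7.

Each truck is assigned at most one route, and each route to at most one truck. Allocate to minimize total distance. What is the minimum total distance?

Optimal: Car 27→Route 4 (196 km), Car 31→Route 7 (92 km), Car 70→Route 5 (218 km), Car 63→Route 6 (307 km) — total 196+92+218+307 = 813 km.
Column-greedy (each route in turn goes to its cheapest remaining truck) gives 862 km, worse by 49.
No other one-to-one assignment undercuts 813 km.

Minimum total: 813 km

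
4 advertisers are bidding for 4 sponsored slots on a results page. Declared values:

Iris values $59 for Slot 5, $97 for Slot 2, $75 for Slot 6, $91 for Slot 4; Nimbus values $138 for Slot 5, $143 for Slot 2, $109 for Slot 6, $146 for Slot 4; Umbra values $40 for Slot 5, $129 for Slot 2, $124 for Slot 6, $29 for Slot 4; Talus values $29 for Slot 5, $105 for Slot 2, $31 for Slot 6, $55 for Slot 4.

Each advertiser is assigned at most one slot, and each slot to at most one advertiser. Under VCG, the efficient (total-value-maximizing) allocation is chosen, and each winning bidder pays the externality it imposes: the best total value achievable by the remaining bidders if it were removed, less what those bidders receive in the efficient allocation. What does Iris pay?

Efficient allocation: Iris→Slot 4 ($91), Nimbus→Slot 5 ($138), Umbra→Slot 6 ($124), Talus→Slot 2 ($105); total welfare W = $458.
Iris receives Slot 4 at value $91, so the others get W − 91 = $367.
Without Iris: best allocation of the remaining 3 bidders over all 4 slots is Nimbus→Slot 4 ($146), Umbra→Slot 6 ($124), Talus→Slot 2 ($105), total $375.
VCG payment = (others' best without Iris) − (others' welfare with Iris) = 375 − 367 = $8.

Iris pays $8.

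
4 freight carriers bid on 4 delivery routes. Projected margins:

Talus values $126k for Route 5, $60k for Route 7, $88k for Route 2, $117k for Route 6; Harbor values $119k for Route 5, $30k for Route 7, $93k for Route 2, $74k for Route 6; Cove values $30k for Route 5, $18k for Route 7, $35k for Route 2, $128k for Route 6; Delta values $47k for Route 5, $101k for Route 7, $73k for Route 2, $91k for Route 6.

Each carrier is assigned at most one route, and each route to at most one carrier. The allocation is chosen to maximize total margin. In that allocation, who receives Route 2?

This is a one-to-one assignment (maximum-weight bipartite matching).
Optimal: Talus→Route 5 ($126k), Harbor→Route 2 ($93k), Cove→Route 6 ($128k), Delta→Route 7 ($101k) — total 126+93+128+101 = $448k.
No other one-to-one assignment exceeds $448k.
Harbor's own top route is Route 5 ($119k), but forcing Harbor→Route 5 and reassigning the rest optimally gives only $436k — worse by 12.

Harbor receives Route 2.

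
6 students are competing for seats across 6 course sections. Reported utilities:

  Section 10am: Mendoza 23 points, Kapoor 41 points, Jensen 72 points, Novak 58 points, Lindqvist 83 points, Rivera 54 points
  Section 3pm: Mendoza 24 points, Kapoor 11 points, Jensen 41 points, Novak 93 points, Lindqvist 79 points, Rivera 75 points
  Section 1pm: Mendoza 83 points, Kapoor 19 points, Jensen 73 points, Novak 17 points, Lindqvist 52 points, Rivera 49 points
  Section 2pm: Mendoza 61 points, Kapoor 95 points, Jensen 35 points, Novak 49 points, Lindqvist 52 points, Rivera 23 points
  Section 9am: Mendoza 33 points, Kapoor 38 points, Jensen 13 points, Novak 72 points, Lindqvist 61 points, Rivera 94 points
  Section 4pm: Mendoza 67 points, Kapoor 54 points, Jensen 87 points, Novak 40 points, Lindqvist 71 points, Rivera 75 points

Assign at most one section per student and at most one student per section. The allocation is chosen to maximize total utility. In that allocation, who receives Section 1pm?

Mendoza receives Section 1pm.

This is the linear assignment problem.
Optimal: Mendoza→Section 1pm (83 points), Kapoor→Section 2pm (95 points), Jensen→Section 4pm (87 points), Novak→Section 3pm (93 points), Lindqvist→Section 10am (83 points), Rivera→Section 9am (94 points) — total 83+95+87+93+83+94 = 535 points.
Next-best assignment: Mendoza→Section 1pm, Kapoor→Section 2pm, Jensen→Section 10am, Novak→Section 3pm, Lindqvist→Section 4pm, Rivera→Section 9am = 508 points.
Every other assignment is strictly worse.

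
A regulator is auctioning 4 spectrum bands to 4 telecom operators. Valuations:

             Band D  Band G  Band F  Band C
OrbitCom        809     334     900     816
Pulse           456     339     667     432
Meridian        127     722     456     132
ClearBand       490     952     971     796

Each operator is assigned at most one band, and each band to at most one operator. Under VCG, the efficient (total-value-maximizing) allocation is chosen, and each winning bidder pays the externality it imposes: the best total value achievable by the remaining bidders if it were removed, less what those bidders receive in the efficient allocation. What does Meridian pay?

Efficient allocation: OrbitCom→Band D ($809M), Pulse→Band F ($667M), Meridian→Band G ($722M), ClearBand→Band C ($796M); total welfare W = $2994M.
Meridian receives Band G at value $722M, so the others get W − 722 = $2272M.
Without Meridian: best allocation of the remaining 3 bidders over all 4 bands is OrbitCom→Band C ($816M), Pulse→Band F ($667M), ClearBand→Band G ($952M), total $2435M.
VCG payment = (others' best without Meridian) − (others' welfare with Meridian) = 2435 − 2272 = $163M.

Meridian pays $163M.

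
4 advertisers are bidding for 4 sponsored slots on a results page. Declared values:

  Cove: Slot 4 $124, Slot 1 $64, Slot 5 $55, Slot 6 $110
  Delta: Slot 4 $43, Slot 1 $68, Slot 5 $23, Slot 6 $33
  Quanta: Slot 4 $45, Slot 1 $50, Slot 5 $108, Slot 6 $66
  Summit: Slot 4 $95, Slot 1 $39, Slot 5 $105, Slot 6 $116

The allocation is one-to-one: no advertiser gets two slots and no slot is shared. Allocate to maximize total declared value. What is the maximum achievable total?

Optimal: Cove→Slot 4 ($124), Delta→Slot 1 ($68), Quanta→Slot 5 ($108), Summit→Slot 6 ($116) — total 124+68+108+116 = $416.
No other one-to-one assignment exceeds $416.

Max total: $416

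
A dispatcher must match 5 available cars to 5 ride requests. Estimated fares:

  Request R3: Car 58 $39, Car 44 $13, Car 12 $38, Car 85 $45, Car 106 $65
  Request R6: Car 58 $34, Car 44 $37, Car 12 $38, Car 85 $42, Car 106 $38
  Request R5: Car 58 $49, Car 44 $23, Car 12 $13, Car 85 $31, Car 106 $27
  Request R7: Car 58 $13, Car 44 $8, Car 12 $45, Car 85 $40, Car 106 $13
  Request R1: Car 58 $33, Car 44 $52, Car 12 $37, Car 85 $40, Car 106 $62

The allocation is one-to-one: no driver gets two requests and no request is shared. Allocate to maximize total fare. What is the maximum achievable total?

Max total: $253

Optimal: Car 58→Request R5 ($49), Car 44→Request R1 ($52), Car 12→Request R7 ($45), Car 85→Request R6 ($42), Car 106→Request R3 ($65) — total 49+52+45+42+65 = $253.
Row-greedy (each driver in turn takes its best remaining request) gives $229, worse by 24.
Next-best assignment: Car 58→Request R5, Car 44→Request R1, Car 12→Request R6, Car 85→Request R7, Car 106→Request R3 = $244.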